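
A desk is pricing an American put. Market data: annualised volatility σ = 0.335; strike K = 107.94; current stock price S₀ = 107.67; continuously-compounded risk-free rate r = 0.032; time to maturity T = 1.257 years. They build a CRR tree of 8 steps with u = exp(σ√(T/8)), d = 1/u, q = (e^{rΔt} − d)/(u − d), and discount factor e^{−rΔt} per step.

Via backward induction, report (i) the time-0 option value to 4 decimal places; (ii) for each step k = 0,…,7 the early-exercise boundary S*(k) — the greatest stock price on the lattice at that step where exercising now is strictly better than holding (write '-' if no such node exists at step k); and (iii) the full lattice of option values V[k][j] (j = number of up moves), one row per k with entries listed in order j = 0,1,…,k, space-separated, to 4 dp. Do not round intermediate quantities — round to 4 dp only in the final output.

price = 14.0171
boundary = - - - 72.2910 63.3015 72.2910 82.5571 94.2811
tree:
14.0171
19.8060 8.0346
27.0817 12.3097 3.5924
35.6490 18.2935 6.1032 0.9718
44.6385 26.1651 10.1508 1.8819 0.0185
52.5102 35.6490 16.3972 3.6440 0.0362 0.0000
59.4030 44.6385 25.3829 7.0553 0.0707 0.0000 0.0000
65.4386 52.5102 35.6490 13.6589 0.1381 0.0000 0.0000 0.0000
70.7237 59.4030 44.6385 25.3829 0.2700 0.0000 0.0000 0.0000 0.0000

Δt=0.15712  u=1.14201  d=0.87565  q=0.48578  discount=0.99498
step 8 (expiry): payoffs max(K−S,0) = 70.7237 59.4030 44.6385 25.3829 0.2700 0.0000 0.0000 0.0000 0.0000
step 7: (k=7,j=0): S=42.5014, (K−S)⁺=65.4386, hold=64.8973 ⇒ V=65.4386 exercise | (k=7,j=1): S=55.4298, (K−S)⁺=52.5102, hold=51.9688 ⇒ V=52.5102 exercise | (k=7,j=2): S=72.2910, (K−S)⁺=35.6490, hold=35.1077 ⇒ V=35.6490 exercise | (k=7,j=3): S=94.2811, (K−S)⁺=13.6589, hold=13.1176 ⇒ V=13.6589 exercise | (k=7,j=4): S=122.9603, (K−S)⁺=0.0000, hold=0.1381 ⇒ V=0.1381 continue | (k=7,j=5): S=160.3635, (K−S)⁺=0.0000, hold=0.0000 ⇒ V=0.0000 continue | (k=7,j=6): S=209.1442, (K−S)⁺=0.0000, hold=0.0000 ⇒ V=0.0000 continue | (k=7,j=7): S=272.7636, (K−S)⁺=0.0000, hold=0.0000 ⇒ V=0.0000 continue  boundary S*=94.2811
step 6: (k=6,j=0): S=48.5370, (K−S)⁺=59.4030, hold=58.8616 ⇒ V=59.4030 exercise | (k=6,j=1): S=63.3015, (K−S)⁺=44.6385, hold=44.0972 ⇒ V=44.6385 exercise | (k=6,j=2): S=82.5571, (K−S)⁺=25.3829, hold=24.8416 ⇒ V=25.3829 exercise | (k=6,j=3): S=107.6700, (K−S)⁺=0.2700, hold=7.0553 ⇒ V=7.0553 continue | (k=6,j=4): S=140.4220, (K−S)⁺=0.0000, hold=0.0707 ⇒ V=0.0707 continue | (k=6,j=5): S=183.1368, (K−S)⁺=0.0000, hold=0.0000 ⇒ V=0.0000 continue | (k=6,j=6): S=238.8450, (K−S)⁺=0.0000, hold=0.0000 ⇒ V=0.0000 continue  boundary S*=82.5571
step 5: (k=5,j=0): S=55.4298, (K−S)⁺=52.5102, hold=51.9688 ⇒ V=52.5102 exercise | (k=5,j=1): S=72.2910, (K−S)⁺=35.6490, hold=35.1077 ⇒ V=35.6490 exercise | (k=5,j=2): S=94.2811, (K−S)⁺=13.6589, hold=16.3972 ⇒ V=16.3972 continue | (k=5,j=3): S=122.9603, (K−S)⁺=0.0000, hold=3.6440 ⇒ V=3.6440 continue | (k=5,j=4): S=160.3635, (K−S)⁺=0.0000, hold=0.0362 ⇒ V=0.0362 continue | (k=5,j=5): S=209.1442, (K−S)⁺=0.0000, hold=0.0000 ⇒ V=0.0000 continue  boundary S*=72.2910
step 4: (k=4,j=0): S=63.3015, (K−S)⁺=44.6385, hold=44.0972 ⇒ V=44.6385 exercise | (k=4,j=1): S=82.5571, (K−S)⁺=25.3829, hold=26.1651 ⇒ V=26.1651 continue | (k=4,j=2): S=107.6700, (K−S)⁺=0.2700, hold=10.1508 ⇒ V=10.1508 continue | (k=4,j=3): S=140.4220, (K−S)⁺=0.0000, hold=1.8819 ⇒ V=1.8819 continue | (k=4,j=4): S=183.1368, (K−S)⁺=0.0000, hold=0.0185 ⇒ V=0.0185 continue  boundary S*=63.3015
step 3: (k=3,j=0): S=72.2910, (K−S)⁺=35.6490, hold=35.4857 ⇒ V=35.6490 exercise | (k=3,j=1): S=94.2811, (K−S)⁺=13.6589, hold=18.2935 ⇒ V=18.2935 continue | (k=3,j=2): S=122.9603, (K−S)⁺=0.0000, hold=6.1032 ⇒ V=6.1032 continue | (k=3,j=3): S=160.3635, (K−S)⁺=0.0000, hold=0.9718 ⇒ V=0.9718 continue  boundary S*=72.2910
step 2: (k=2,j=0): S=82.5571, (K−S)⁺=25.3829, hold=27.0817 ⇒ V=27.0817 continue | (k=2,j=1): S=107.6700, (K−S)⁺=0.2700, hold=12.3097 ⇒ V=12.3097 continue | (k=2,j=2): S=140.4220, (K−S)⁺=0.0000, hold=3.5924 ⇒ V=3.5924 continue  boundary S*=-
step 1: (k=1,j=0): S=94.2811, (K−S)⁺=13.6589, hold=19.8060 ⇒ V=19.8060 continue | (k=1,j=1): S=122.9603, (K−S)⁺=0.0000, hold=8.0346 ⇒ V=8.0346 continue  boundary S*=-
step 0: (k=0,j=0): S=107.6700, (K−S)⁺=0.2700, hold=14.0171 ⇒ V=14.0171 continue  boundary S*=-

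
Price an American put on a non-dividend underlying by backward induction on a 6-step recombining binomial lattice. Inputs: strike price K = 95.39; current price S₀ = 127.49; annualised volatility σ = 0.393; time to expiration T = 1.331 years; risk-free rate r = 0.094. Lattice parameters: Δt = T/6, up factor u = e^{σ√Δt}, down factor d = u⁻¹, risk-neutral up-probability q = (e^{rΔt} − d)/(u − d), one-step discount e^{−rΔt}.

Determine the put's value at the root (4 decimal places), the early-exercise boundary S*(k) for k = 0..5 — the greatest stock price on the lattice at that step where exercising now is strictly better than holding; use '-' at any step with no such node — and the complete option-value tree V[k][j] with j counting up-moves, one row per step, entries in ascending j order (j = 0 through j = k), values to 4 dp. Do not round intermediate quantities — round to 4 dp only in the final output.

price = 5.1458
boundary = - - - - 60.8030 73.1666
tree:
5.1458
8.6990 1.9504
14.3241 3.6634 0.3882
22.7894 6.7968 0.8096 0.0000
34.5870 12.4156 1.6886 0.0000 0.0000
44.8614 22.2234 3.5219 0.0000 0.0000 0.0000
53.3997 34.5870 7.3459 0.0000 0.0000 0.0000 0.0000

Δt=0.22183, u=1.20334, d=0.83102, q=0.51045, disc=e^(-rΔt)=0.97936
k=6 terminal: V=max(K-S,0) → 53.3997 34.5870 7.3459 0.0000 0.0000 0.0000 0.0000
k=5: j=0 S=50.5286 intr=44.8614 cont=42.8929 V=44.8614[EX]; j=1 S=73.1666 intr=22.2234 cont=20.2549 V=22.2234[EX]; j=2 S=105.9469 intr=0.0000 cont=3.5219 V=3.5219[hold]; j=3 S=153.4136 intr=0.0000 cont=0.0000 V=0.0000[hold]; j=4 S=222.1466 intr=0.0000 cont=0.0000 V=0.0000[hold]; j=5 S=321.6735 intr=0.0000 cont=0.0000 V=0.0000[hold]  S*(5)=73.1666
k=4: j=0 S=60.8030 intr=34.5870 cont=32.6185 V=34.5870[EX]; j=1 S=88.0441 intr=7.3459 cont=12.4156 V=12.4156[hold]; j=2 S=127.4900 intr=0.0000 cont=1.6886 V=1.6886[hold]; j=3 S=184.6085 intr=0.0000 cont=0.0000 V=0.0000[hold]; j=4 S=267.3175 intr=0.0000 cont=0.0000 V=0.0000[hold]  S*(4)=60.8030
k=3: j=0 S=73.1666 intr=22.2234 cont=22.7894 V=22.7894[hold]; j=1 S=105.9469 intr=0.0000 cont=6.7968 V=6.7968[hold]; j=2 S=153.4136 intr=0.0000 cont=0.8096 V=0.8096[hold]; j=3 S=222.1466 intr=0.0000 cont=0.0000 V=0.0000[hold]  S*(3)=-
k=2: j=0 S=88.0441 intr=7.3459 cont=14.3241 V=14.3241[hold]; j=1 S=127.4900 intr=0.0000 cont=3.6634 V=3.6634[hold]; j=2 S=184.6085 intr=0.0000 cont=0.3882 V=0.3882[hold]  S*(2)=-
k=1: j=0 S=105.9469 intr=0.0000 cont=8.6990 V=8.6990[hold]; j=1 S=153.4136 intr=0.0000 cont=1.9504 V=1.9504[hold]  S*(1)=-
k=0: j=0 S=127.4900 intr=0.0000 cont=5.1458 V=5.1458[hold]  S*(0)=-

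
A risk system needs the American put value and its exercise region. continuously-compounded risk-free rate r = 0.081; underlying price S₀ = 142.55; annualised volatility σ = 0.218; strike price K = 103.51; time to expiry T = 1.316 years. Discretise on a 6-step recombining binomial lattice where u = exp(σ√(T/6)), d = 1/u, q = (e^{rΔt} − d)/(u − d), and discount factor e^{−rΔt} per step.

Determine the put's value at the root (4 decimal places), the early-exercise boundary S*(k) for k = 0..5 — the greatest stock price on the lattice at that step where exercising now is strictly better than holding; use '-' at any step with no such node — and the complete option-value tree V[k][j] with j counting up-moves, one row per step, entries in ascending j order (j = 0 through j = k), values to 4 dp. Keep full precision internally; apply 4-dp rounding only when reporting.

price = 0.6204
boundary = - - - - - 85.5596
tree:
0.6204
1.2767 0.1289
2.5831 0.2997 0.0000
5.1105 0.6968 0.0000 0.0000
9.8010 1.6198 0.0000 0.0000 0.0000
17.9504 3.7655 0.0000 0.0000 0.0000 0.0000
26.2546 8.7537 0.0000 0.0000 0.0000 0.0000 0.0000

params: Δt=0.21933 u=1.10749 d=0.90294 q=0.56213 e^(-rΔt)=0.98239
t_6 payoffs: 26.2546 8.7537 0.0000 0.0000 0.0000 0.0000 0.0000
t_5: node(5,0) S=85.5596 payoff=17.9504 vs cont=16.1277 → 17.9504 [stop]  node(5,1) S=104.9417 payoff=0.0000 vs cont=3.7655 → 3.7655 [wait]  node(5,2) S=128.7145 payoff=0.0000 vs cont=0.0000 → 0.0000 [wait]  node(5,3) S=157.8727 payoff=0.0000 vs cont=0.0000 → 0.0000 [wait]  node(5,4) S=193.6361 payoff=0.0000 vs cont=0.0000 → 0.0000 [wait]  node(5,5) S=237.5013 payoff=0.0000 vs cont=0.0000 → 0.0000 [wait]  ⇒ S*(5)=85.5596
t_4: node(4,0) S=94.7563 payoff=8.7537 vs cont=9.8010 → 9.8010 [wait]  node(4,1) S=116.2218 payoff=0.0000 vs cont=1.6198 → 1.6198 [wait]  node(4,2) S=142.5500 payoff=0.0000 vs cont=0.0000 → 0.0000 [wait]  node(4,3) S=174.8424 payoff=0.0000 vs cont=0.0000 → 0.0000 [wait]  node(4,4) S=214.4501 payoff=0.0000 vs cont=0.0000 → 0.0000 [wait]  ⇒ S*(4)=-
t_3: node(3,0) S=104.9417 payoff=0.0000 vs cont=5.1105 → 5.1105 [wait]  node(3,1) S=128.7145 payoff=0.0000 vs cont=0.6968 → 0.6968 [wait]  node(3,2) S=157.8727 payoff=0.0000 vs cont=0.0000 → 0.0000 [wait]  node(3,3) S=193.6361 payoff=0.0000 vs cont=0.0000 → 0.0000 [wait]  ⇒ S*(3)=-
t_2: node(2,0) S=116.2218 payoff=0.0000 vs cont=2.5831 → 2.5831 [wait]  node(2,1) S=142.5500 payoff=0.0000 vs cont=0.2997 → 0.2997 [wait]  node(2,2) S=174.8424 payoff=0.0000 vs cont=0.0000 → 0.0000 [wait]  ⇒ S*(2)=-
t_1: node(1,0) S=128.7145 payoff=0.0000 vs cont=1.2767 → 1.2767 [wait]  node(1,1) S=157.8727 payoff=0.0000 vs cont=0.1289 → 0.1289 [wait]  ⇒ S*(1)=-
t_0: node(0,0) S=142.5500 payoff=0.0000 vs cont=0.6204 → 0.6204 [wait]  ⇒ S*(0)=-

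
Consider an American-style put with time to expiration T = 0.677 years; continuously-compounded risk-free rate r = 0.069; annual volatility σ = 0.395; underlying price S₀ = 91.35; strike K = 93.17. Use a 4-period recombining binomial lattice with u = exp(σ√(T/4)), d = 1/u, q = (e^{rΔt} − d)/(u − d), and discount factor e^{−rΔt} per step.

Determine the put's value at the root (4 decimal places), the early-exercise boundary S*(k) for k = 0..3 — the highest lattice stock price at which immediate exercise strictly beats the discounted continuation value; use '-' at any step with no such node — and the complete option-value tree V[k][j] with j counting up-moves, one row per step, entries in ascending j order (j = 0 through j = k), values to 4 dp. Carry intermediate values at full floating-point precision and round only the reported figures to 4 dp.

price = 10.8626
boundary = - - 66.0025 77.6487
tree:
10.8626
17.5564 4.3034
27.1675 8.1848 0.4526
37.0670 15.5213 0.9076 0.0000
45.4817 27.1675 1.8200 0.0000 0.0000

Δt=0.16925  u=1.17645  d=0.85001  q=0.49545  discount=0.98839
step 4 (expiry): payoffs max(K−S,0) = 45.4817 27.1675 1.8200 0.0000 0.0000
step 3: (k=3,j=0): S=56.1030, (K−S)⁺=37.0670, hold=35.9853 ⇒ V=37.0670 exercise | (k=3,j=1): S=77.6487, (K−S)⁺=15.5213, hold=14.4395 ⇒ V=15.5213 exercise | (k=3,j=2): S=107.4689, (K−S)⁺=0.0000, hold=0.9076 ⇒ V=0.9076 continue | (k=3,j=3): S=148.7411, (K−S)⁺=0.0000, hold=0.0000 ⇒ V=0.0000 continue  boundary S*=77.6487
step 2: (k=2,j=0): S=66.0025, (K−S)⁺=27.1675, hold=26.0858 ⇒ V=27.1675 exercise | (k=2,j=1): S=91.3500, (K−S)⁺=1.8200, hold=8.1848 ⇒ V=8.1848 continue | (k=2,j=2): S=126.4320, (K−S)⁺=0.0000, hold=0.4526 ⇒ V=0.4526 continue  boundary S*=66.0025
step 1: (k=1,j=0): S=77.6487, (K−S)⁺=15.5213, hold=17.5564 ⇒ V=17.5564 continue | (k=1,j=1): S=107.4689, (K−S)⁺=0.0000, hold=4.3034 ⇒ V=4.3034 continue  boundary S*=-
step 0: (k=0,j=0): S=91.3500, (K−S)⁺=1.8200, hold=10.8626 ⇒ V=10.8626 continue  boundary S*=-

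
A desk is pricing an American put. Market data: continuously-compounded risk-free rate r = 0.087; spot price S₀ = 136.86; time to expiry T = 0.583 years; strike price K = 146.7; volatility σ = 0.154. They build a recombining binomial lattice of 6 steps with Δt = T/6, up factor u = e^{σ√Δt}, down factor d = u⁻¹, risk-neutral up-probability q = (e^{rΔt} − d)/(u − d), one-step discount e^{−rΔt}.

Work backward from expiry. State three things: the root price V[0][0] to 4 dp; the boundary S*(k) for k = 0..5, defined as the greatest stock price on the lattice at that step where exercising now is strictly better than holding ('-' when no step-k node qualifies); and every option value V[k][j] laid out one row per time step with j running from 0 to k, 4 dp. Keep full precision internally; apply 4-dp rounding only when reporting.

price = 10.0294
boundary = - 130.4453 136.8600 130.4453 136.8600 130.4453
tree:
10.0294
16.2547 5.6019
22.3687 9.8400 2.5697
28.1961 16.2547 5.1255 0.7293
33.7504 22.3687 9.8400 1.7361 0.0000
39.0444 28.1961 16.2547 4.1332 0.0000 0.0000
44.0902 33.7504 22.3687 9.8400 0.0000 0.0000 0.0000

Δt=0.09717, u=1.04918, d=0.95313, q=0.57639, disc=e^(-rΔt)=0.99158
k=6 terminal: V=max(K-S,0) → 44.0902 33.7504 22.3687 9.8400 0.0000 0.0000 0.0000
k=5: j=0 S=107.6556 intr=39.0444 cont=37.8095 V=39.0444[EX]; j=1 S=118.5039 intr=28.1961 cont=26.9612 V=28.1961[EX]; j=2 S=130.4453 intr=16.2547 cont=15.0198 V=16.2547[EX]; j=3 S=143.5901 intr=3.1099 cont=4.1332 V=4.1332[hold]; j=4 S=158.0594 intr=0.0000 cont=0.0000 V=0.0000[hold]; j=5 S=173.9868 intr=0.0000 cont=0.0000 V=0.0000[hold]  S*(5)=130.4453
k=4: j=0 S=112.9496 intr=33.7504 cont=32.5155 V=33.7504[EX]; j=1 S=124.3313 intr=22.3687 cont=21.1338 V=22.3687[EX]; j=2 S=136.8600 intr=9.8400 cont=9.1900 V=9.8400[EX]; j=3 S=150.6512 intr=0.0000 cont=1.7361 V=1.7361[hold]; j=4 S=165.8320 intr=0.0000 cont=0.0000 V=0.0000[hold]  S*(4)=136.8600
k=3: j=0 S=118.5039 intr=28.1961 cont=26.9612 V=28.1961[EX]; j=1 S=130.4453 intr=16.2547 cont=15.0198 V=16.2547[EX]; j=2 S=143.5901 intr=3.1099 cont=5.1255 V=5.1255[hold]; j=3 S=158.0594 intr=0.0000 cont=0.7293 V=0.7293[hold]  S*(3)=130.4453
k=2: j=0 S=124.3313 intr=22.3687 cont=21.1338 V=22.3687[EX]; j=1 S=136.8600 intr=9.8400 cont=9.7571 V=9.8400[EX]; j=2 S=150.6512 intr=0.0000 cont=2.5697 V=2.5697[hold]  S*(2)=136.8600
k=1: j=0 S=130.4453 intr=16.2547 cont=15.0198 V=16.2547[EX]; j=1 S=143.5901 intr=3.1099 cont=5.6019 V=5.6019[hold]  S*(1)=130.4453
k=0: j=0 S=136.8600 intr=9.8400 cont=10.0294 V=10.0294[hold]  S*(0)=-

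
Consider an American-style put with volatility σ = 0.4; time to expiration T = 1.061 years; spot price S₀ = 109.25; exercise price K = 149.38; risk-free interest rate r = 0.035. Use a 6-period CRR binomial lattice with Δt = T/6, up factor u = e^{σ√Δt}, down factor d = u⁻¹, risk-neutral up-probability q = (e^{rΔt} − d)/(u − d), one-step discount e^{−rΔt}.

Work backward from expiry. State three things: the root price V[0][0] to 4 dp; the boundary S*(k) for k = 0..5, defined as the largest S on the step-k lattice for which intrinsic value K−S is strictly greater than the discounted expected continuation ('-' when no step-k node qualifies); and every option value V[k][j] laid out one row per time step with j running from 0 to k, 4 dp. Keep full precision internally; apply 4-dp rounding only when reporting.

Δt=0.17683, u=1.18318, d=0.84518, q=0.47642, disc=e^(-rΔt)=0.99383
k=6 terminal: V=max(K-S,0) → 109.5587 93.6335 71.3396 40.1300 0.0000 0.0000 0.0000
k=5: j=0 S=47.1158 intr=102.2642 cont=101.3425 V=102.2642[EX]; j=1 S=65.9581 intr=83.4219 cont=82.5002 V=83.4219[EX]; j=2 S=92.3359 intr=57.0441 cont=56.1225 V=57.0441[EX]; j=3 S=129.2625 intr=20.1175 cont=20.8818 V=20.8818[hold]; j=4 S=180.9567 intr=0.0000 cont=0.0000 V=0.0000[hold]; j=5 S=253.3242 intr=0.0000 cont=0.0000 V=0.0000[hold]  S*(5)=92.3359
k=4: j=0 S=55.7465 intr=93.6335 cont=92.7119 V=93.6335[EX]; j=1 S=78.0404 intr=71.3396 cont=70.4179 V=71.3396[EX]; j=2 S=109.2500 intr=40.1300 cont=39.5702 V=40.1300[EX]; j=3 S=152.9409 intr=0.0000 cont=10.8659 V=10.8659[hold]; j=4 S=214.1044 intr=0.0000 cont=0.0000 V=0.0000[hold]  S*(4)=109.2500
k=3: j=0 S=65.9581 intr=83.4219 cont=82.5002 V=83.4219[EX]; j=1 S=92.3359 intr=57.0441 cont=56.1225 V=57.0441[EX]; j=2 S=129.2625 intr=20.1175 cont=26.0266 V=26.0266[hold]; j=3 S=180.9567 intr=0.0000 cont=5.6541 V=5.6541[hold]  S*(3)=92.3359
k=2: j=0 S=78.0404 intr=71.3396 cont=70.4179 V=71.3396[EX]; j=1 S=109.2500 intr=40.1300 cont=42.0061 V=42.0061[hold]; j=2 S=152.9409 intr=0.0000 cont=16.2201 V=16.2201[hold]  S*(2)=78.0404
k=1: j=0 S=92.3359 intr=57.0441 cont=57.0107 V=57.0441[EX]; j=1 S=129.2625 intr=20.1175 cont=29.5379 V=29.5379[hold]  S*(1)=92.3359
k=0: j=0 S=109.2500 intr=40.1300 cont=43.6686 V=43.6686[hold]  S*(0)=-

price = 43.6686
boundary = - 92.3359 78.0404 92.3359 109.2500 92.3359
tree:
43.6686
57.0441 29.5379
71.3396 42.0061 16.2201
83.4219 57.0441 26.0266 5.6541
93.6335 71.3396 40.1300 10.8659 0.0000
102.2642 83.4219 57.0441 20.8818 0.0000 0.0000
109.5587 93.6335 71.3396 40.1300 0.0000 0.0000 0.0000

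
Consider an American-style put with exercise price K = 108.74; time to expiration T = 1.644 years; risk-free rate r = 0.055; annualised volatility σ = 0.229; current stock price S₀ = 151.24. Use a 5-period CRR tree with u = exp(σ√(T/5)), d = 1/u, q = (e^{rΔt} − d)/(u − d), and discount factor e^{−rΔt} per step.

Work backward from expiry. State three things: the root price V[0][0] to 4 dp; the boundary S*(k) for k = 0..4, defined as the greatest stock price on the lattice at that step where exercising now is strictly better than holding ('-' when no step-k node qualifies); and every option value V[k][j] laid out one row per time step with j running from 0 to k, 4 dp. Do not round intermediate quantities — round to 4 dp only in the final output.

Δt=0.32880, u=1.14032, d=0.87694, q=0.53651, disc=e^(-rΔt)=0.98208
k=5 terminal: V=max(K-S,0) → 30.3017 6.7439 0.0000 0.0000 0.0000 0.0000
k=4: j=0 S=89.4450 intr=19.2950 cont=17.3462 V=19.2950[EX]; j=1 S=116.3085 intr=0.0000 cont=3.0697 V=3.0697[hold]; j=2 S=151.2400 intr=0.0000 cont=0.0000 V=0.0000[hold]; j=3 S=196.6627 intr=0.0000 cont=0.0000 V=0.0000[hold]; j=4 S=255.7275 intr=0.0000 cont=0.0000 V=0.0000[hold]  S*(4)=89.4450
k=3: j=0 S=101.9961 intr=6.7439 cont=10.4003 V=10.4003[hold]; j=1 S=132.6292 intr=0.0000 cont=1.3973 V=1.3973[hold]; j=2 S=172.4624 intr=0.0000 cont=0.0000 V=0.0000[hold]; j=3 S=224.2589 intr=0.0000 cont=0.0000 V=0.0000[hold]  S*(3)=-
k=2: j=0 S=116.3085 intr=0.0000 cont=5.4703 V=5.4703[hold]; j=1 S=151.2400 intr=0.0000 cont=0.6360 V=0.6360[hold]; j=2 S=196.6627 intr=0.0000 cont=0.0000 V=0.0000[hold]  S*(2)=-
k=1: j=0 S=132.6292 intr=0.0000 cont=2.8251 V=2.8251[hold]; j=1 S=172.4624 intr=0.0000 cont=0.2895 V=0.2895[hold]  S*(1)=-
k=0: j=0 S=151.2400 intr=0.0000 cont=1.4385 V=1.4385[hold]  S*(0)=-

price = 1.4385
boundary = - - - - 89.4450
tree:
1.4385
2.8251 0.2895
5.4703 0.6360 0.0000
10.4003 1.3973 0.0000 0.0000
19.2950 3.0697 0.0000 0.0000 0.0000
30.3017 6.7439 0.0000 0.0000 0.0000 0.0000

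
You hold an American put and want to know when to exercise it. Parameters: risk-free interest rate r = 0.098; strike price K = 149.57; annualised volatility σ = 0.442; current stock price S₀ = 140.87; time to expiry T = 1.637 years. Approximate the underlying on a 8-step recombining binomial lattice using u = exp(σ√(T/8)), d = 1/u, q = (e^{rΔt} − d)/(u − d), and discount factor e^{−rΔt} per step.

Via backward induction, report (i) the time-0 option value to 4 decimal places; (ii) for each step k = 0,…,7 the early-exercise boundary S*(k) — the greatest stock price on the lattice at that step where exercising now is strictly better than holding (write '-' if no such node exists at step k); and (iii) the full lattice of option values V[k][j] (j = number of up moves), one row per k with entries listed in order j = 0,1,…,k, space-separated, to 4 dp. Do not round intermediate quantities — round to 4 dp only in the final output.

price = 27.4339
boundary = - - 94.4391 77.3248 94.4391 77.3248 94.4391 115.3414
tree:
27.4339
39.4906 16.5114
55.1309 25.4798 8.2291
72.2452 38.1610 13.8551 2.9473
86.2581 55.1309 22.7695 5.5192 0.4998
97.7315 72.2452 36.2370 10.2503 1.0209 0.0000
107.1257 86.2581 55.1309 18.8473 2.0853 0.0000 0.0000
114.8175 97.7315 72.2452 34.2286 4.2594 0.0000 0.0000 0.0000
121.1154 107.1257 86.2581 55.1309 8.7000 0.0000 0.0000 0.0000 0.0000

params: Δt=0.20463 u=1.22133 d=0.81878 q=0.50050 e^(-rΔt)=0.98015
t_8 payoffs: 121.1154 107.1257 86.2581 55.1309 8.7000 0.0000 0.0000 0.0000 0.0000
t_7: node(7,0) S=34.7525 payoff=114.8175 vs cont=111.8480 → 114.8175 [stop]  node(7,1) S=51.8385 payoff=97.7315 vs cont=94.7620 → 97.7315 [stop]  node(7,2) S=77.3248 payoff=72.2452 vs cont=69.2757 → 72.2452 [stop]  node(7,3) S=115.3414 payoff=34.2286 vs cont=31.2591 → 34.2286 [stop]  node(7,4) S=172.0488 payoff=0.0000 vs cont=4.2594 → 4.2594 [wait]  node(7,5) S=256.6364 payoff=0.0000 vs cont=0.0000 → 0.0000 [wait]  node(7,6) S=382.8112 payoff=0.0000 vs cont=0.0000 → 0.0000 [wait]  node(7,7) S=571.0197 payoff=0.0000 vs cont=0.0000 → 0.0000 [wait]  ⇒ S*(7)=115.3414
t_6: node(6,0) S=42.4443 payoff=107.1257 vs cont=104.1562 → 107.1257 [stop]  node(6,1) S=63.3119 payoff=86.2581 vs cont=83.2886 → 86.2581 [stop]  node(6,2) S=94.4391 payoff=55.1309 vs cont=52.1614 → 55.1309 [stop]  node(6,3) S=140.8700 payoff=8.7000 vs cont=18.8473 → 18.8473 [wait]  node(6,4) S=210.1285 payoff=0.0000 vs cont=2.0853 → 2.0853 [wait]  node(6,5) S=313.4378 payoff=0.0000 vs cont=0.0000 → 0.0000 [wait]  node(6,6) S=467.5390 payoff=0.0000 vs cont=0.0000 → 0.0000 [wait]  ⇒ S*(6)=94.4391
t_5: node(5,0) S=51.8385 payoff=97.7315 vs cont=94.7620 → 97.7315 [stop]  node(5,1) S=77.3248 payoff=72.2452 vs cont=69.2757 → 72.2452 [stop]  node(5,2) S=115.3414 payoff=34.2286 vs cont=36.2370 → 36.2370 [wait]  node(5,3) S=172.0488 payoff=0.0000 vs cont=10.2503 → 10.2503 [wait]  node(5,4) S=256.6364 payoff=0.0000 vs cont=1.0209 → 1.0209 [wait]  node(5,5) S=382.8112 payoff=0.0000 vs cont=0.0000 → 0.0000 [wait]  ⇒ S*(5)=77.3248
t_4: node(4,0) S=63.3119 payoff=86.2581 vs cont=83.2886 → 86.2581 [stop]  node(4,1) S=94.4391 payoff=55.1309 vs cont=53.1466 → 55.1309 [stop]  node(4,2) S=140.8700 payoff=8.7000 vs cont=22.7695 → 22.7695 [wait]  node(4,3) S=210.1285 payoff=0.0000 vs cont=5.5192 → 5.5192 [wait]  node(4,4) S=313.4378 payoff=0.0000 vs cont=0.4998 → 0.4998 [wait]  ⇒ S*(4)=94.4391
t_3: node(3,0) S=77.3248 payoff=72.2452 vs cont=69.2757 → 72.2452 [stop]  node(3,1) S=115.3414 payoff=34.2286 vs cont=38.1610 → 38.1610 [wait]  node(3,2) S=172.0488 payoff=0.0000 vs cont=13.8551 → 13.8551 [wait]  node(3,3) S=256.6364 payoff=0.0000 vs cont=2.9473 → 2.9473 [wait]  ⇒ S*(3)=77.3248
t_2: node(2,0) S=94.4391 payoff=55.1309 vs cont=54.0905 → 55.1309 [stop]  node(2,1) S=140.8700 payoff=8.7000 vs cont=25.4798 → 25.4798 [wait]  node(2,2) S=210.1285 payoff=0.0000 vs cont=8.2291 → 8.2291 [wait]  ⇒ S*(2)=94.4391
t_1: node(1,0) S=115.3414 payoff=34.2286 vs cont=39.4906 → 39.4906 [wait]  node(1,1) S=172.0488 payoff=0.0000 vs cont=16.5114 → 16.5114 [wait]  ⇒ S*(1)=-
t_0: node(0,0) S=140.8700 payoff=8.7000 vs cont=27.4339 → 27.4339 [wait]  ⇒ S*(0)=-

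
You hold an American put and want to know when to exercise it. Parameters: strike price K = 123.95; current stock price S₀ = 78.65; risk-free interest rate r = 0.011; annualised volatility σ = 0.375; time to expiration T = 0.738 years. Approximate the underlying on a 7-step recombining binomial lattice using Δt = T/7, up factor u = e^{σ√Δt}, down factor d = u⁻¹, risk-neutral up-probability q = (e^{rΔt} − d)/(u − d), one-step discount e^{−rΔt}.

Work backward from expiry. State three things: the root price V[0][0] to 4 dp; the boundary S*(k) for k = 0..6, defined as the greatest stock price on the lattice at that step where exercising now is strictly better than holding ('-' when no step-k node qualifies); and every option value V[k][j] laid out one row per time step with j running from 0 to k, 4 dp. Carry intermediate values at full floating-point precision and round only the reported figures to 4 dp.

price = 45.9699
boundary = - 69.6335 61.6507 69.6335 78.6500 88.8340 100.3366
tree:
45.9699
54.3165 36.8332
62.2993 45.5260 27.2904
69.3670 54.3165 35.8963 17.8205
75.6244 62.2993 45.3000 25.5634 9.2840
81.1645 69.3670 54.3165 35.1160 15.0402 2.9279
86.0694 75.6244 62.2993 45.3000 23.6134 5.5766 0.0000
90.4121 81.1645 69.3670 54.3165 35.1160 10.6213 0.0000 0.0000

Δt=0.10543  u=1.12948  d=0.88536  q=0.47435  discount=0.99884
step 7 (expiry): payoffs max(K−S,0) = 90.4121 81.1645 69.3670 54.3165 35.1160 10.6213 0.0000 0.0000
step 6: (k=6,j=0): S=37.8806, (K−S)⁺=86.0694, hold=85.9258 ⇒ V=86.0694 exercise | (k=6,j=1): S=48.3256, (K−S)⁺=75.6244, hold=75.4808 ⇒ V=75.6244 exercise | (k=6,j=2): S=61.6507, (K−S)⁺=62.2993, hold=62.1556 ⇒ V=62.2993 exercise | (k=6,j=3): S=78.6500, (K−S)⁺=45.3000, hold=45.1563 ⇒ V=45.3000 exercise | (k=6,j=4): S=100.3366, (K−S)⁺=23.6134, hold=23.4697 ⇒ V=23.6134 exercise | (k=6,j=5): S=128.0031, (K−S)⁺=0.0000, hold=5.5766 ⇒ V=5.5766 continue | (k=6,j=6): S=163.2981, (K−S)⁺=0.0000, hold=0.0000 ⇒ V=0.0000 continue  boundary S*=100.3366
step 5: (k=5,j=0): S=42.7855, (K−S)⁺=81.1645, hold=81.0208 ⇒ V=81.1645 exercise | (k=5,j=1): S=54.5830, (K−S)⁺=69.3670, hold=69.2233 ⇒ V=69.3670 exercise | (k=5,j=2): S=69.6335, (K−S)⁺=54.3165, hold=54.1728 ⇒ V=54.3165 exercise | (k=5,j=3): S=88.8340, (K−S)⁺=35.1160, hold=34.9724 ⇒ V=35.1160 exercise | (k=5,j=4): S=113.3287, (K−S)⁺=10.6213, hold=15.0402 ⇒ V=15.0402 continue | (k=5,j=5): S=144.5775, (K−S)⁺=0.0000, hold=2.9279 ⇒ V=2.9279 continue  boundary S*=88.8340
step 4: (k=4,j=0): S=48.3256, (K−S)⁺=75.6244, hold=75.4808 ⇒ V=75.6244 exercise | (k=4,j=1): S=61.6507, (K−S)⁺=62.2993, hold=62.1556 ⇒ V=62.2993 exercise | (k=4,j=2): S=78.6500, (K−S)⁺=45.3000, hold=45.1563 ⇒ V=45.3000 exercise | (k=4,j=3): S=100.3366, (K−S)⁺=23.6134, hold=25.5634 ⇒ V=25.5634 continue | (k=4,j=4): S=128.0031, (K−S)⁺=0.0000, hold=9.2840 ⇒ V=9.2840 continue  boundary S*=78.6500
step 3: (k=3,j=0): S=54.5830, (K−S)⁺=69.3670, hold=69.2233 ⇒ V=69.3670 exercise | (k=3,j=1): S=69.6335, (K−S)⁺=54.3165, hold=54.1728 ⇒ V=54.3165 exercise | (k=3,j=2): S=88.8340, (K−S)⁺=35.1160, hold=35.8963 ⇒ V=35.8963 continue | (k=3,j=3): S=113.3287, (K−S)⁺=10.6213, hold=17.8205 ⇒ V=17.8205 continue  boundary S*=69.6335
step 2: (k=2,j=0): S=61.6507, (K−S)⁺=62.2993, hold=62.1556 ⇒ V=62.2993 exercise | (k=2,j=1): S=78.6500, (K−S)⁺=45.3000, hold=45.5260 ⇒ V=45.5260 continue | (k=2,j=2): S=100.3366, (K−S)⁺=23.6134, hold=27.2904 ⇒ V=27.2904 continue  boundary S*=61.6507
step 1: (k=1,j=0): S=69.6335, (K−S)⁺=54.3165, hold=54.2799 ⇒ V=54.3165 exercise | (k=1,j=1): S=88.8340, (K−S)⁺=35.1160, hold=36.8332 ⇒ V=36.8332 continue  boundary S*=69.6335
step 0: (k=0,j=0): S=78.6500, (K−S)⁺=45.3000, hold=45.9699 ⇒ V=45.9699 continue  boundary S*=-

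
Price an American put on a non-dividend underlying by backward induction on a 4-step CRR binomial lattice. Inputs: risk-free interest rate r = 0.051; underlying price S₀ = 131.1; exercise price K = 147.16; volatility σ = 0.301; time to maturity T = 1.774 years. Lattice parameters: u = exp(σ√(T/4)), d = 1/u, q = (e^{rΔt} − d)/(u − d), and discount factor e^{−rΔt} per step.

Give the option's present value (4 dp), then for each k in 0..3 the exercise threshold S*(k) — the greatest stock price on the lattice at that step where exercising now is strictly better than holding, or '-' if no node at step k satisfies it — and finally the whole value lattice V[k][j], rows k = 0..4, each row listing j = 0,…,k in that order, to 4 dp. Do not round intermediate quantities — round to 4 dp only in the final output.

Δt=0.44350  u=1.22196  d=0.81836  q=0.50673  discount=0.97764
step 4 (expiry): payoffs max(K−S,0) = 88.3597 59.3607 16.0600 0.0000 0.0000
step 3: (k=3,j=0): S=71.8514, (K−S)⁺=75.3086, hold=72.0174 ⇒ V=75.3086 exercise | (k=3,j=1): S=107.2870, (K−S)⁺=39.8730, hold=36.5819 ⇒ V=39.8730 exercise | (k=3,j=2): S=160.1985, (K−S)⁺=0.0000, hold=7.7447 ⇒ V=7.7447 continue | (k=3,j=3): S=239.2049, (K−S)⁺=0.0000, hold=0.0000 ⇒ V=0.0000 continue  boundary S*=107.2870
step 2: (k=2,j=0): S=87.7993, (K−S)⁺=59.3607, hold=56.0695 ⇒ V=59.3607 exercise | (k=2,j=1): S=131.1000, (K−S)⁺=16.0600, hold=23.0648 ⇒ V=23.0648 continue | (k=2,j=2): S=195.7556, (K−S)⁺=0.0000, hold=3.7347 ⇒ V=3.7347 continue  boundary S*=87.7993
step 1: (k=1,j=0): S=107.2870, (K−S)⁺=39.8730, hold=40.0521 ⇒ V=40.0521 continue | (k=1,j=1): S=160.1985, (K−S)⁺=0.0000, hold=12.9728 ⇒ V=12.9728 continue  boundary S*=-
step 0: (k=0,j=0): S=131.1000, (K−S)⁺=16.0600, hold=25.7412 ⇒ V=25.7412 continue  boundary S*=-

price = 25.7412
boundary = - - 87.7993 107.2870
tree:
25.7412
40.0521 12.9728
59.3607 23.0648 3.7347
75.3086 39.8730 7.7447 0.0000
88.3597 59.3607 16.0600 0.0000 0.0000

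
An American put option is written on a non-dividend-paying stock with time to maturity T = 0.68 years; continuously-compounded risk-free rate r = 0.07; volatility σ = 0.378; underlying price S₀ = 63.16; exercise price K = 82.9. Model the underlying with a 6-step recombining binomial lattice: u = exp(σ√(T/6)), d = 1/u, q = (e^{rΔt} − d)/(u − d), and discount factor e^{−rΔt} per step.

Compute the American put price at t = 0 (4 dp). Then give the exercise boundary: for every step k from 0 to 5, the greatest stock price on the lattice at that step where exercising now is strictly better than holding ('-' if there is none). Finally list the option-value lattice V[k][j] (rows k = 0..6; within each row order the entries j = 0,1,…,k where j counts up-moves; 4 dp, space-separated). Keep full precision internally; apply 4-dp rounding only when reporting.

price = 20.3662
boundary = - 55.6130 48.9678 55.6130 63.1600 71.7311
tree:
20.3662
27.2870 13.7546
33.9322 19.8565 7.8584
39.7833 27.2870 12.7261 3.1050
44.9353 33.9322 19.7400 5.8995 0.3538
49.4717 39.7833 27.2870 11.1689 0.7124 0.0000
53.4661 44.9353 33.9322 19.7400 1.4346 0.0000 0.0000

Δt=0.11333, u=1.13571, d=0.88051, q=0.49944, disc=e^(-rΔt)=0.99210
k=6 terminal: V=max(K-S,0) → 53.4661 44.9353 33.9322 19.7400 1.4346 0.0000 0.0000
k=5: j=0 S=33.4283 intr=49.4717 cont=48.8166 V=49.4717[EX]; j=1 S=43.1167 intr=39.7833 cont=39.1282 V=39.7833[EX]; j=2 S=55.6130 intr=27.2870 cont=26.6319 V=27.2870[EX]; j=3 S=71.7311 intr=11.1689 cont=10.5138 V=11.1689[EX]; j=4 S=92.5207 intr=0.0000 cont=0.7124 V=0.7124[hold]; j=5 S=119.3356 intr=0.0000 cont=0.0000 V=0.0000[hold]  S*(5)=71.7311
k=4: j=0 S=37.9647 intr=44.9353 cont=44.2803 V=44.9353[EX]; j=1 S=48.9678 intr=33.9322 cont=33.2771 V=33.9322[EX]; j=2 S=63.1600 intr=19.7400 cont=19.0849 V=19.7400[EX]; j=3 S=81.4654 intr=1.4346 cont=5.8995 V=5.8995[hold]; j=4 S=105.0762 intr=0.0000 cont=0.3538 V=0.3538[hold]  S*(4)=63.1600
k=3: j=0 S=43.1167 intr=39.7833 cont=39.1282 V=39.7833[EX]; j=1 S=55.6130 intr=27.2870 cont=26.6319 V=27.2870[EX]; j=2 S=71.7311 intr=11.1689 cont=12.7261 V=12.7261[hold]; j=3 S=92.5207 intr=0.0000 cont=3.1050 V=3.1050[hold]  S*(3)=55.6130
k=2: j=0 S=48.9678 intr=33.9322 cont=33.2771 V=33.9322[EX]; j=1 S=63.1600 intr=19.7400 cont=19.8565 V=19.8565[hold]; j=2 S=81.4654 intr=1.4346 cont=7.8584 V=7.8584[hold]  S*(2)=48.9678
k=1: j=0 S=55.6130 intr=27.2870 cont=26.6897 V=27.2870[EX]; j=1 S=71.7311 intr=11.1689 cont=13.7546 V=13.7546[hold]  S*(1)=55.6130
k=0: j=0 S=63.1600 intr=19.7400 cont=20.3662 V=20.3662[hold]  S*(0)=-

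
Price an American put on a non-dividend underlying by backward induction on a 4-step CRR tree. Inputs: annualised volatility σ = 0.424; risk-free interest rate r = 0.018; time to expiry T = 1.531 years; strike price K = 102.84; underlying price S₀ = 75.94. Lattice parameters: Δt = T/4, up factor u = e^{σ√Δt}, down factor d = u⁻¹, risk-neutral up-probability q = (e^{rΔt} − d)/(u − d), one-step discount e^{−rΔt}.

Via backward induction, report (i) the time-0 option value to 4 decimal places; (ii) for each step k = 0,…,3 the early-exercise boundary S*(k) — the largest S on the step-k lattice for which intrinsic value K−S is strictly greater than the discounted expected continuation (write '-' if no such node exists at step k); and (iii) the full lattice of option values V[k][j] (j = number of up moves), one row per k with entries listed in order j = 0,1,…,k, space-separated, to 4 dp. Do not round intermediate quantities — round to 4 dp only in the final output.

Δt=0.38275, u=1.29994, d=0.76927, q=0.44782, disc=e^(-rΔt)=0.99313
k=4 terminal: V=max(K-S,0) → 76.2461 57.9007 26.9000 0.0000 0.0000
k=3: j=0 S=34.5704 intr=68.2696 cont=67.5635 V=68.2696[EX]; j=1 S=58.4183 intr=44.4217 cont=43.7157 V=44.4217[EX]; j=2 S=98.7172 intr=4.1228 cont=14.7516 V=14.7516[hold]; j=3 S=166.8156 intr=0.0000 cont=0.0000 V=0.0000[hold]  S*(3)=58.4183
k=2: j=0 S=44.9393 intr=57.9007 cont=57.1946 V=57.9007[EX]; j=1 S=75.9400 intr=26.9000 cont=30.9210 V=30.9210[hold]; j=2 S=128.3260 intr=0.0000 cont=8.0896 V=8.0896[hold]  S*(2)=44.9393
k=1: j=0 S=58.4183 intr=44.4217 cont=45.5040 V=45.5040[hold]; j=1 S=98.7172 intr=4.1228 cont=20.5545 V=20.5545[hold]  S*(1)=-
k=0: j=0 S=75.9400 intr=26.9000 cont=34.0954 V=34.0954[hold]  S*(0)=-

price = 34.0954
boundary = - - 44.9393 58.4183
tree:
34.0954
45.5040 20.5545
57.9007 30.9210 8.0896
68.2696 44.4217 14.7516 0.0000
76.2461 57.9007 26.9000 0.0000 0.0000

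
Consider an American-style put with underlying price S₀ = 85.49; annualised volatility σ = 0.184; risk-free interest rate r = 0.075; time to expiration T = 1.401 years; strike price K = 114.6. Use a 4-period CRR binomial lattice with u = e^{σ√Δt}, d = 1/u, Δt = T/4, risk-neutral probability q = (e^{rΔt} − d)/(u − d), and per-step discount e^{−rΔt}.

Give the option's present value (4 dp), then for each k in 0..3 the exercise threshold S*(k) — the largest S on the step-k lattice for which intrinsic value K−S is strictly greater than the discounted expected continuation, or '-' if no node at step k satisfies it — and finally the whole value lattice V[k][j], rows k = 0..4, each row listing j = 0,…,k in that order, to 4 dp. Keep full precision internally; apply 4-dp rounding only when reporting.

price = 29.1100
boundary = 85.4900 95.3252 85.4900 95.3252
tree:
29.1100
37.9304 19.2748
45.8408 29.1100 9.5080
52.9351 37.9304 19.2748 3.2794
59.2974 45.8408 29.1100 8.3081 0.0000

params: Δt=0.35025 u=1.11504 d=0.89682 q=0.59478 e^(-rΔt)=0.97407
t_4 payoffs: 59.2974 45.8408 29.1100 8.3081 0.0000
t_3: node(3,0) S=61.6649 payoff=52.9351 vs cont=49.9639 → 52.9351 [stop]  node(3,1) S=76.6696 payoff=37.9304 vs cont=34.9592 → 37.9304 [stop]  node(3,2) S=95.3252 payoff=19.2748 vs cont=16.3036 → 19.2748 [stop]  node(3,3) S=118.5202 payoff=0.0000 vs cont=3.2794 → 3.2794 [wait]  ⇒ S*(3)=95.3252
t_2: node(2,0) S=68.7592 payoff=45.8408 vs cont=42.8696 → 45.8408 [stop]  node(2,1) S=85.4900 payoff=29.1100 vs cont=26.1388 → 29.1100 [stop]  node(2,2) S=106.2919 payoff=8.3081 vs cont=9.5080 → 9.5080 [wait]  ⇒ S*(2)=85.4900
t_1: node(1,0) S=76.6696 payoff=37.9304 vs cont=34.9592 → 37.9304 [stop]  node(1,1) S=95.3252 payoff=19.2748 vs cont=16.9988 → 19.2748 [stop]  ⇒ S*(1)=95.3252
t_0: node(0,0) S=85.4900 payoff=29.1100 vs cont=26.1388 → 29.1100 [stop]  ⇒ S*(0)=85.4900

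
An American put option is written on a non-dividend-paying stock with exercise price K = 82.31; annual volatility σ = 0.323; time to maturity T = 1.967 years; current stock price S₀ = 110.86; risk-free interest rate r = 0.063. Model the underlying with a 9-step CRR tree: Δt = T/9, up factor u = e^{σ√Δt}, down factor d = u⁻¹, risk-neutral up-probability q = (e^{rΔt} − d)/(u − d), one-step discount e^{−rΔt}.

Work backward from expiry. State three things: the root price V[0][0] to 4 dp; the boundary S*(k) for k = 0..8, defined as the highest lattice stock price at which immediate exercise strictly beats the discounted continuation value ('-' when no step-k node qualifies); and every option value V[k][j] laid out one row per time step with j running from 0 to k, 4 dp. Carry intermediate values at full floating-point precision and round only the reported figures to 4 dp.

params: Δt=0.21856 u=1.16300 d=0.85985 q=0.50805 e^(-rΔt)=0.98633
t_9 payoffs: 53.8287 43.7871 30.2052 11.8348 0.0000 0.0000 0.0000 0.0000 0.0000 0.0000
t_8: node(8,0) S=33.1237 payoff=49.1863 vs cont=48.0607 → 49.1863 [stop]  node(8,1) S=44.8021 payoff=37.5079 vs cont=36.3824 → 37.5079 [stop]  node(8,2) S=60.5978 payoff=21.7122 vs cont=20.5866 → 21.7122 [stop]  node(8,3) S=81.9626 payoff=0.3474 vs cont=5.7424 → 5.7424 [wait]  node(8,4) S=110.8600 payoff=0.0000 vs cont=0.0000 → 0.0000 [wait]  node(8,5) S=149.9456 payoff=0.0000 vs cont=0.0000 → 0.0000 [wait]  node(8,6) S=202.8115 payoff=0.0000 vs cont=0.0000 → 0.0000 [wait]  node(8,7) S=274.3163 payoff=0.0000 vs cont=0.0000 → 0.0000 [wait]  node(8,8) S=371.0312 payoff=0.0000 vs cont=0.0000 → 0.0000 [wait]  ⇒ S*(8)=60.5978
t_7: node(7,0) S=38.5229 payoff=43.7871 vs cont=42.6616 → 43.7871 [stop]  node(7,1) S=52.1048 payoff=30.2052 vs cont=29.0797 → 30.2052 [stop]  node(7,2) S=70.4752 payoff=11.8348 vs cont=13.4127 → 13.4127 [wait]  node(7,3) S=95.3225 payoff=0.0000 vs cont=2.7863 → 2.7863 [wait]  node(7,4) S=128.9301 payoff=0.0000 vs cont=0.0000 → 0.0000 [wait]  node(7,5) S=174.3866 payoff=0.0000 vs cont=0.0000 → 0.0000 [wait]  node(7,6) S=235.8697 payoff=0.0000 vs cont=0.0000 → 0.0000 [wait]  node(7,7) S=319.0296 payoff=0.0000 vs cont=0.0000 → 0.0000 [wait]  ⇒ S*(7)=52.1048
t_6: node(6,0) S=44.8021 payoff=37.5079 vs cont=36.3824 → 37.5079 [stop]  node(6,1) S=60.5978 payoff=21.7122 vs cont=21.3773 → 21.7122 [stop]  node(6,2) S=81.9626 payoff=0.3474 vs cont=7.9044 → 7.9044 [wait]  node(6,3) S=110.8600 payoff=0.0000 vs cont=1.3520 → 1.3520 [wait]  node(6,4) S=149.9456 payoff=0.0000 vs cont=0.0000 → 0.0000 [wait]  node(6,5) S=202.8115 payoff=0.0000 vs cont=0.0000 → 0.0000 [wait]  node(6,6) S=274.3163 payoff=0.0000 vs cont=0.0000 → 0.0000 [wait]  ⇒ S*(6)=60.5978
t_5: node(5,0) S=52.1048 payoff=30.2052 vs cont=29.0797 → 30.2052 [stop]  node(5,1) S=70.4752 payoff=11.8348 vs cont=14.4961 → 14.4961 [wait]  node(5,2) S=95.3225 payoff=0.0000 vs cont=4.5128 → 4.5128 [wait]  node(5,3) S=128.9301 payoff=0.0000 vs cont=0.6560 → 0.6560 [wait]  node(5,4) S=174.3866 payoff=0.0000 vs cont=0.0000 → 0.0000 [wait]  node(5,5) S=235.8697 payoff=0.0000 vs cont=0.0000 → 0.0000 [wait]  ⇒ S*(5)=52.1048
t_4: node(4,0) S=60.5978 payoff=21.7122 vs cont=21.9202 → 21.9202 [wait]  node(4,1) S=81.9626 payoff=0.3474 vs cont=9.2952 → 9.2952 [wait]  node(4,2) S=110.8600 payoff=0.0000 vs cont=2.5184 → 2.5184 [wait]  node(4,3) S=149.9456 payoff=0.0000 vs cont=0.3183 → 0.3183 [wait]  node(4,4) S=202.8115 payoff=0.0000 vs cont=0.0000 → 0.0000 [wait]  ⇒ S*(4)=-
t_3: node(3,0) S=70.4752 payoff=11.8348 vs cont=15.2940 → 15.2940 [wait]  node(3,1) S=95.3225 payoff=0.0000 vs cont=5.7722 → 5.7722 [wait]  node(3,2) S=128.9301 payoff=0.0000 vs cont=1.3815 → 1.3815 [wait]  node(3,3) S=174.3866 payoff=0.0000 vs cont=0.1544 → 0.1544 [wait]  ⇒ S*(3)=-
t_2: node(2,0) S=81.9626 payoff=0.3474 vs cont=10.3134 → 10.3134 [wait]  node(2,1) S=110.8600 payoff=0.0000 vs cont=3.4931 → 3.4931 [wait]  node(2,2) S=149.9456 payoff=0.0000 vs cont=0.7477 → 0.7477 [wait]  ⇒ S*(2)=-
t_1: node(1,0) S=95.3225 payoff=0.0000 vs cont=6.7546 → 6.7546 [wait]  node(1,1) S=128.9301 payoff=0.0000 vs cont=2.0696 → 2.0696 [wait]  ⇒ S*(1)=-
t_0: node(0,0) S=110.8600 payoff=0.0000 vs cont=4.3146 → 4.3146 [wait]  ⇒ S*(0)=-

price = 4.3146
boundary = - - - - - 52.1048 60.5978 52.1048 60.5978
tree:
4.3146
6.7546 2.0696
10.3134 3.4931 0.7477
15.2940 5.7722 1.3815 0.1544
21.9202 9.2952 2.5184 0.3183 0.0000
30.2052 14.4961 4.5128 0.6560 0.0000 0.0000
37.5079 21.7122 7.9044 1.3520 0.0000 0.0000 0.0000
43.7871 30.2052 13.4127 2.7863 0.0000 0.0000 0.0000 0.0000
49.1863 37.5079 21.7122 5.7424 0.0000 0.0000 0.0000 0.0000 0.0000
53.8287 43.7871 30.2052 11.8348 0.0000 0.0000 0.0000 0.0000 0.0000 0.0000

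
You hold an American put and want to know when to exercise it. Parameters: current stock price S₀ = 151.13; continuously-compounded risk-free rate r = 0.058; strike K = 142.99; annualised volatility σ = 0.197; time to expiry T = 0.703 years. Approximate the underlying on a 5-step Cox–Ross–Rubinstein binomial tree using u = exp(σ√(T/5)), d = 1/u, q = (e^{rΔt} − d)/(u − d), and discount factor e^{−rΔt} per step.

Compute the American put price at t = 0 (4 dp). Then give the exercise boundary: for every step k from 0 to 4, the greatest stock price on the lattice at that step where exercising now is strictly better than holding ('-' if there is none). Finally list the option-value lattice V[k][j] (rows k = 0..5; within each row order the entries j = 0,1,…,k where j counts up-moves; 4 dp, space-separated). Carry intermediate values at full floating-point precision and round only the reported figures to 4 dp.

Δt=0.14060, u=1.07667, d=0.92879, q=0.53691, disc=e^(-rΔt)=0.99188
k=5 terminal: V=max(K-S,0) → 38.5306 21.8999 2.6214 0.0000 0.0000 0.0000
k=4: j=0 S=112.4678 intr=30.5222 cont=29.3609 V=30.5222[EX]; j=1 S=130.3735 intr=12.6165 cont=11.4552 V=12.6165[EX]; j=2 S=151.1300 intr=0.0000 cont=1.2041 V=1.2041[hold]; j=3 S=175.1911 intr=0.0000 cont=0.0000 V=0.0000[hold]; j=4 S=203.0829 intr=0.0000 cont=0.0000 V=0.0000[hold]  S*(4)=130.3735
k=3: j=0 S=121.0901 intr=21.8999 cont=20.7386 V=21.8999[EX]; j=1 S=140.3686 intr=2.6214 cont=6.4363 V=6.4363[hold]; j=2 S=162.7164 intr=0.0000 cont=0.5531 V=0.5531[hold]; j=3 S=188.6221 intr=0.0000 cont=0.0000 V=0.0000[hold]  S*(3)=121.0901
k=2: j=0 S=130.3735 intr=12.6165 cont=13.4868 V=13.4868[hold]; j=1 S=151.1300 intr=0.0000 cont=3.2509 V=3.2509[hold]; j=2 S=175.1911 intr=0.0000 cont=0.2540 V=0.2540[hold]  S*(2)=-
k=1: j=0 S=140.3686 intr=2.6214 cont=7.9261 V=7.9261[hold]; j=1 S=162.7164 intr=0.0000 cont=1.6285 V=1.6285[hold]  S*(1)=-
k=0: j=0 S=151.1300 intr=0.0000 cont=4.5079 V=4.5079[hold]  S*(0)=-

price = 4.5079
boundary = - - - 121.0901 130.3735
tree:
4.5079
7.9261 1.6285
13.4868 3.2509 0.2540
21.8999 6.4363 0.5531 0.0000
30.5222 12.6165 1.2041 0.0000 0.0000
38.5306 21.8999 2.6214 0.0000 0.0000 0.0000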